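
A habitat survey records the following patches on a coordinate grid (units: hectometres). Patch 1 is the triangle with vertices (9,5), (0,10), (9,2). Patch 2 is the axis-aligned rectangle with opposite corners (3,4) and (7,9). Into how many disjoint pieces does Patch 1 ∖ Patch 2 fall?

2

Patch 1 ∖ Patch 2 splits into 2 disjoint pieces (area 5.3611, area 1.5).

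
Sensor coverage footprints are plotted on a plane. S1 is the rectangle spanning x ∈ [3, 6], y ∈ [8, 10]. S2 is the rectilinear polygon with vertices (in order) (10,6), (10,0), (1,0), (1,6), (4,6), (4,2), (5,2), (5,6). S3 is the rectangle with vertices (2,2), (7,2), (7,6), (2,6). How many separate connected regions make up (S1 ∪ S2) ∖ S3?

2

(S1 ∪ S2) ∖ S3 splits into 2 disjoint pieces (area 6, area 34).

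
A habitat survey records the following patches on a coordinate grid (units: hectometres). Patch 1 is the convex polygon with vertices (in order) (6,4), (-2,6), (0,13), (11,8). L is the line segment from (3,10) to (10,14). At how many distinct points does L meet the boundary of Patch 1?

1

The segment meets the boundary at (4.595,10.911).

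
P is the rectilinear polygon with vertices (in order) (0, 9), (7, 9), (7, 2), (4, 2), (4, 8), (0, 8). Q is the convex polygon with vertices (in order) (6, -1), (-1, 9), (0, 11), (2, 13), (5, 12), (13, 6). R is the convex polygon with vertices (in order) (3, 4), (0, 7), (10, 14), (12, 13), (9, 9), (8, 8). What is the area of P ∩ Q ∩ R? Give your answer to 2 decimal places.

The intersection is the polygon with vertices (7,7.2), (4,4.8), (4,8), (1.429,8), (2.857,9), (7,9).
By the shoelace formula its area is 10.86.

10.86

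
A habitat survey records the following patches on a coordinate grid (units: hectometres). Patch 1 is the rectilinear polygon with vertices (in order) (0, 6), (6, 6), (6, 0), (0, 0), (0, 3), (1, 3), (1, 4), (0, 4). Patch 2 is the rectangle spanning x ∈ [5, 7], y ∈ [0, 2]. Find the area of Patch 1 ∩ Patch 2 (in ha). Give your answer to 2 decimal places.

The intersection is the polygon with vertices (6,0), (5,0), (5,2), (6,2).
By the shoelace formula its area is 2.00.

2.00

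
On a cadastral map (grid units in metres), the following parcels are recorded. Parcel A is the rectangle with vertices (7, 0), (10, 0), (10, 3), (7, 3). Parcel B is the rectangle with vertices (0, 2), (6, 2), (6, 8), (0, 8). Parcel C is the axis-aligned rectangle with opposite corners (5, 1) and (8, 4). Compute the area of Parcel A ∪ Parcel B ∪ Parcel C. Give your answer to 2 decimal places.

50.00

By inclusion–exclusion:
Individual areas: |Parcel A| = 9, |Parcel B| = 36, |Parcel C| = 9.
|Parcel A∩Parcel B| = 0 (no overlap).
|Parcel A∩Parcel C|: x∈[7,8], y∈[1,3] → 1·2 = 2.
|Parcel B∩Parcel C|: x∈[5,6], y∈[2,4] → 1·2 = 2.
|Parcel A∩Parcel B∩Parcel C| = 0.
|Parcel A ∪ Parcel B ∪ Parcel C| = 54 − 4 + 0 = 50.00.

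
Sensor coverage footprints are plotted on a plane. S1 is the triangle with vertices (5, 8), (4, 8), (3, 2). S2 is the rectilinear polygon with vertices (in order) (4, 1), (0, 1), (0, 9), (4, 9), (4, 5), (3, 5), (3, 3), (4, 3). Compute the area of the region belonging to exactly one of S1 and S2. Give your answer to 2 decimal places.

|S1| = 3, |S2| = 30, |S1∩S2| = 0.8333.
|S1 △ S2| = |S1| + |S2| − 2·|S1∩S2| = 3 + 30 − 1.6667 = 31.33.

31.33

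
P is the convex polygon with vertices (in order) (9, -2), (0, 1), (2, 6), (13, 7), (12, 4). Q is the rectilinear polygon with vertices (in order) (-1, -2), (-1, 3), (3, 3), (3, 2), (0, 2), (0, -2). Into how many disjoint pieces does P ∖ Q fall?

1

P ∖ Q is a single connected region.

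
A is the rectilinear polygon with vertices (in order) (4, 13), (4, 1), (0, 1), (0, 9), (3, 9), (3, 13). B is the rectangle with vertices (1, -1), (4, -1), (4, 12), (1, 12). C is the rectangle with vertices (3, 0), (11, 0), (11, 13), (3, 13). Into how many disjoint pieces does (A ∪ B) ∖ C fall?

1

(A ∪ B) ∖ C is a single connected region.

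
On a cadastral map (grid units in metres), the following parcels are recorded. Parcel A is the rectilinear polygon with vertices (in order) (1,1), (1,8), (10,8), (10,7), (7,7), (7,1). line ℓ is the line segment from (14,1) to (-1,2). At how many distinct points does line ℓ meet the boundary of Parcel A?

2

The segment meets the boundary at (1,1.867), (7,1.467).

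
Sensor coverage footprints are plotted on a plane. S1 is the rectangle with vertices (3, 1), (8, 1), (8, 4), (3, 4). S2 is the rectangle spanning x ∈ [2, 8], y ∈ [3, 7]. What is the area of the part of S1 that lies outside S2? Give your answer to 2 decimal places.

10.00

|S1∩S2|: x∈[3,8], y∈[3,4] → 5·1 = 5.
|S1| = 15.
|S1 ∖ S2| = |S1| − |S1∩S2| = 15 − 5 = 10.00.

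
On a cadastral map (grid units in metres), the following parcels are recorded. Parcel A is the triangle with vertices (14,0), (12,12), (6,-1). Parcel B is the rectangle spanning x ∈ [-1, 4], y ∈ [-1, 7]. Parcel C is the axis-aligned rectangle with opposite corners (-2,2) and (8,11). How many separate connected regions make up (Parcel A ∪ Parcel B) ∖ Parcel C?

2

(Parcel A ∪ Parcel B) ∖ Parcel C splits into 2 disjoint pieces (area 48.5897, area 15).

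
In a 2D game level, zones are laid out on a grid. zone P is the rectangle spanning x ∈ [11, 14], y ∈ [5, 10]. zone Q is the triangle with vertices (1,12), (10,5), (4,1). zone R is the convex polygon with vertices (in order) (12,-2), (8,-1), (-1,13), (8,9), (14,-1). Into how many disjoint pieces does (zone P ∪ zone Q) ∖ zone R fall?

2

(zone P ∪ zone Q) ∖ zone R splits into 2 disjoint pieces (area 15, area 8.2333).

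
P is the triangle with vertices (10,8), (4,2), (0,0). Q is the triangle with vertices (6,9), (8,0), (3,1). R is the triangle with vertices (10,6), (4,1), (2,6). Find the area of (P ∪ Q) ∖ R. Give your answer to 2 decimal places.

12.95

|P ∪ Q| = 24.3087.
|(P ∪ Q) ∩ R| = 11.356.
|(P ∪ Q) ∖ R| = 24.3087 − 11.356 = 12.95.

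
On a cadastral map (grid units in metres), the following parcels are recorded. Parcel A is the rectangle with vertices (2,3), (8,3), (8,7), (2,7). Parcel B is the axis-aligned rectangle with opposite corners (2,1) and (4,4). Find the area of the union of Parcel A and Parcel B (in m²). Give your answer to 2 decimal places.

28.00

By inclusion–exclusion:
Individual areas: |Parcel A| = 24, |Parcel B| = 6.
|Parcel A∩Parcel B|: x∈[2,4], y∈[3,4] → 2·1 = 2.
|Parcel A ∪ Parcel B| = 30 − 2 = 28.00.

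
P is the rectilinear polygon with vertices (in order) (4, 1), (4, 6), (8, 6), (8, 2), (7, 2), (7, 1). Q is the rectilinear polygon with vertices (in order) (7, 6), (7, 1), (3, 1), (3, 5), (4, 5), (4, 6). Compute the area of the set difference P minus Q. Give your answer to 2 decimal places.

|P| = 19, |P∩Q| = 15.
|P ∖ Q| = |P| − |P∩Q| = 19 − 15 = 4.00.

4.00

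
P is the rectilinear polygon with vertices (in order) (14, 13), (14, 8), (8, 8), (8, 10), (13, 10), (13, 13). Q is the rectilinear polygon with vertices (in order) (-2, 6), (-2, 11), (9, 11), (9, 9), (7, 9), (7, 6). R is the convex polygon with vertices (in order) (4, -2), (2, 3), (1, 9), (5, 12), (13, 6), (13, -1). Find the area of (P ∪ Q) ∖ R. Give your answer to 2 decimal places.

|P ∪ Q| = 63.
|(P ∪ Q) ∩ R| = 29.5833.
|(P ∪ Q) ∖ R| = 63 − 29.5833 = 33.42.

33.42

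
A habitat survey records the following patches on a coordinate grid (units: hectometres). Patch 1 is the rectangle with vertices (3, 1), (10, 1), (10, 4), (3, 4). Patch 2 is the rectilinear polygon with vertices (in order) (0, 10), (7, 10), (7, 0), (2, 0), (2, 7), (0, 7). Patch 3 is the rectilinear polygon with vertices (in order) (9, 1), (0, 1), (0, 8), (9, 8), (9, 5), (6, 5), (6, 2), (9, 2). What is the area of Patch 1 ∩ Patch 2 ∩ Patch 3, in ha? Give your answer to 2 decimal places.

The intersection is the polygon with vertices (3,4), (6,4), (6,2), (7,2), (7,1), (3,1).
By the shoelace formula its area is 10.00.

10.00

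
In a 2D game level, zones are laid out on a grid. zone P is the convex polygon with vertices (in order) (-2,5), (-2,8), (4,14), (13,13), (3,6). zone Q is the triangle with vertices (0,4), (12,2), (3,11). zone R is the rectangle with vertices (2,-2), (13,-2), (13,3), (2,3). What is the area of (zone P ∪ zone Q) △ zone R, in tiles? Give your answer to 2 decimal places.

146.79

|zone P ∪ zone Q| = 96.7877.
|(zone P ∪ zone Q) ∩ zone R| = 2.5.
|(zone P ∪ zone Q) △ zone R| = 96.7877 + 55 − 5 = 146.79.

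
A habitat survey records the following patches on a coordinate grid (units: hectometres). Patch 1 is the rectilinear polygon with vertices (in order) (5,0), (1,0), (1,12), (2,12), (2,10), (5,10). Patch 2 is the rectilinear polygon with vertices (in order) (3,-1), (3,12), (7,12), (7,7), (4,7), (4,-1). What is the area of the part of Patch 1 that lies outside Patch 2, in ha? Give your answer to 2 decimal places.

|Patch 1| = 42, |Patch 1∩Patch 2| = 13.
|Patch 1 ∖ Patch 2| = |Patch 1| − |Patch 1∩Patch 2| = 42 − 13 = 29.00.

29.00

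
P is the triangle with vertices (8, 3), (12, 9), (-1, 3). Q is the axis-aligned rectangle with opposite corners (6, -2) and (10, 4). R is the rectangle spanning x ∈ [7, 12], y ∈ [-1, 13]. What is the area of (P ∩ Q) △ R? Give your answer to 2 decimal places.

|P ∩ Q| = 2.3333.
|(P ∩ Q) ∩ R| = 1.3333.
|(P ∩ Q) △ R| = 2.3333 + 70 − 2.6667 = 69.67.

69.67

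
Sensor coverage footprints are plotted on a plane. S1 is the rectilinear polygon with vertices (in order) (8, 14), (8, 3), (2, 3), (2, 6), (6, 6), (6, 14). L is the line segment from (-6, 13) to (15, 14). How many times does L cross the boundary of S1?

The segment meets the boundary at (8,13.667), (6,13.571).

2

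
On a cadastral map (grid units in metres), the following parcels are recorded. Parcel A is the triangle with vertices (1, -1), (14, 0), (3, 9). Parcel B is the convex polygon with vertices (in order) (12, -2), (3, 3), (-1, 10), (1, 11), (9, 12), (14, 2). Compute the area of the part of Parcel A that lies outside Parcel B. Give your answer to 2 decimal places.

|Parcel A| = 64, |Parcel A∩Parcel B| = 44.7958.
|Parcel A ∖ Parcel B| = |Parcel A| − |Parcel A∩Parcel B| = 64 − 44.7958 = 19.20.

19.20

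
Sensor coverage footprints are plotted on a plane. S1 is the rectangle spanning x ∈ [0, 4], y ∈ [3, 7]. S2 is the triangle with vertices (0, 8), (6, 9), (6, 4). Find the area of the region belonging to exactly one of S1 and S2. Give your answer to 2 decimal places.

26.83

|S1| = 16, |S2| = 15, |S1∩S2| = 2.0833.
|S1 △ S2| = |S1| + |S2| − 2·|S1∩S2| = 16 + 15 − 4.1667 = 26.83.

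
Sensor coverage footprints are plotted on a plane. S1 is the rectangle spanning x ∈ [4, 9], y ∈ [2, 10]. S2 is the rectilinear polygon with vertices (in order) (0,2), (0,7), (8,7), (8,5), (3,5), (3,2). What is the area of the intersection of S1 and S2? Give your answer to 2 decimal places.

The intersection is the polygon with vertices (4,7), (8,7), (8,5), (4,5).
By the shoelace formula its area is 8.00.

8.00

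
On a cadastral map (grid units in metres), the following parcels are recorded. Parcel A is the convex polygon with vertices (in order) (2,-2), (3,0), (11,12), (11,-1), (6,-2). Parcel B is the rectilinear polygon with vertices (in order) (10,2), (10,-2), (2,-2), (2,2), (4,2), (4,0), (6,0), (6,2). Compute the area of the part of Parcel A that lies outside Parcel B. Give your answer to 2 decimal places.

|Parcel A| = 62.5, |Parcel A∩Parcel B| = 22.15.
|Parcel A ∖ Parcel B| = |Parcel A| − |Parcel A∩Parcel B| = 62.5 − 22.15 = 40.35.

40.35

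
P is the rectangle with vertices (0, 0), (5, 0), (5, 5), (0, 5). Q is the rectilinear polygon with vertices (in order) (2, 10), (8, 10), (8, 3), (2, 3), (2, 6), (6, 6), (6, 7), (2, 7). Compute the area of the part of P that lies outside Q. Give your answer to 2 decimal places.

|P| = 25, |P∩Q| = 6.
|P ∖ Q| = |P| − |P∩Q| = 25 − 6 = 19.00.

19.00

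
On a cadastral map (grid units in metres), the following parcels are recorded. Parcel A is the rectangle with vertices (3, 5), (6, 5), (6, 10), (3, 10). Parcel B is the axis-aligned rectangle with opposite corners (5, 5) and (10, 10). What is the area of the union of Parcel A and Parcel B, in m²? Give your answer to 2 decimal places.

By inclusion–exclusion:
Individual areas: |Parcel A| = 15, |Parcel B| = 25.
|Parcel A∩Parcel B|: x∈[5,6], y∈[5,10] → 1·5 = 5.
|Parcel A ∪ Parcel B| = 40 − 5 = 35.00.

35.00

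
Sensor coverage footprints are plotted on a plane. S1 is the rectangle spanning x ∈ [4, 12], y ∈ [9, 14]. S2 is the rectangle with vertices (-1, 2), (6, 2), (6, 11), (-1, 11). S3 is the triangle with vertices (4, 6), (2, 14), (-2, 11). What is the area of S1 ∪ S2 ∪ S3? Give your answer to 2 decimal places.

By inclusion–exclusion:
Individual areas: |S1| = 40, |S2| = 63, |S3| = 19.
|S1∩S2|: x∈[4,6], y∈[9,11] → 2·2 = 4.
|S1∩S3| = 0.
|S2∩S3| = 11.4583.
|S1∩S2∩S3| = 0.
|S1 ∪ S2 ∪ S3| = 122 − 15.4583 + 0 = 106.54.

106.54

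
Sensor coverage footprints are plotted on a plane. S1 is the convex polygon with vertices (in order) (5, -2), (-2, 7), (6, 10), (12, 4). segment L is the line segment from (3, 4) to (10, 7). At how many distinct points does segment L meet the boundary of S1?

The segment meets the boundary at (9.3,6.7).

1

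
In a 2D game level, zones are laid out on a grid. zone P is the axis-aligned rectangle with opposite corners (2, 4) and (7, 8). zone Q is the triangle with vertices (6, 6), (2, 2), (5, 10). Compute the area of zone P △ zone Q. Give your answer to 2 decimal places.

|zone P| = 20, |zone Q| = 10, |zone P∩zone Q| = 7.5.
|zone P △ zone Q| = |zone P| + |zone Q| − 2·|zone P∩zone Q| = 20 + 10 − 15 = 15.00.

15.00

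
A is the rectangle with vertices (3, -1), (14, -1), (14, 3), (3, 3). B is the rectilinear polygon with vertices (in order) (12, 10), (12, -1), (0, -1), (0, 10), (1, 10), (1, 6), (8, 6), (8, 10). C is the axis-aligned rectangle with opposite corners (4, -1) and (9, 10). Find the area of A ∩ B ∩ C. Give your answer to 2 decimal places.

20.00

The intersection is the polygon with vertices (9,3), (9,-1), (4,-1), (4,3).
By the shoelace formula its area is 20.00.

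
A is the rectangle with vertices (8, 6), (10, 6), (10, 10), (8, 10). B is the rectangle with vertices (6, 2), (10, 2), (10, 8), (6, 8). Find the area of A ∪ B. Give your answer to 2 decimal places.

By inclusion–exclusion:
Individual areas: |A| = 8, |B| = 24.
|A∩B|: x∈[8,10], y∈[6,8] → 2·2 = 4.
|A ∪ B| = 32 − 4 = 28.00.

28.00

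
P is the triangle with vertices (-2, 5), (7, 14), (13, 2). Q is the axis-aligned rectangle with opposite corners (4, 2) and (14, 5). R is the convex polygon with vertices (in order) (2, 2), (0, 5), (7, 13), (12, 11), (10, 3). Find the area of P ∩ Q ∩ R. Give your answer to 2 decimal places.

The intersection is the polygon with vertices (4,3.8), (4,5), (10.5,5), (10,3), (8.769,2.846).
By the shoelace formula its area is 11.05.

11.05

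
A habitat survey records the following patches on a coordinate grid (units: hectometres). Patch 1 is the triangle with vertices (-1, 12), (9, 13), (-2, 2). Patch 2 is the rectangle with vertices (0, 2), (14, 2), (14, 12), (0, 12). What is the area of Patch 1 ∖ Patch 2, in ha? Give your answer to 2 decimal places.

|Patch 1| = 49.5, |Patch 1∩Patch 2| = 32.
|Patch 1 ∖ Patch 2| = |Patch 1| − |Patch 1∩Patch 2| = 49.5 − 32 = 17.50.

17.50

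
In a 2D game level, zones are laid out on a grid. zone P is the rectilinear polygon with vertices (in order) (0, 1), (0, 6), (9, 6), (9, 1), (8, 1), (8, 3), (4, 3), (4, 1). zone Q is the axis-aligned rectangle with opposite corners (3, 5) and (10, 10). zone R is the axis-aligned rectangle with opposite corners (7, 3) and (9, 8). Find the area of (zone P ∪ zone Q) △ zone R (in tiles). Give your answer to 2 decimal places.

|zone P ∪ zone Q| = 66.
|(zone P ∪ zone Q) ∩ zone R| = 10.
|(zone P ∪ zone Q) △ zone R| = 66 + 10 − 20 = 56.00.

56.00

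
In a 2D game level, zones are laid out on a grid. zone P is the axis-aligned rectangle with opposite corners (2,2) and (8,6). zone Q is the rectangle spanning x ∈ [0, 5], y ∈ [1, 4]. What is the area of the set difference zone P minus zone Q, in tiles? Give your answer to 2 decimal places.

|zone P∩zone Q|: x∈[2,5], y∈[2,4] → 3·2 = 6.
|zone P| = 24.
|zone P ∖ zone Q| = |zone P| − |zone P∩zone Q| = 24 − 6 = 18.00.

18.00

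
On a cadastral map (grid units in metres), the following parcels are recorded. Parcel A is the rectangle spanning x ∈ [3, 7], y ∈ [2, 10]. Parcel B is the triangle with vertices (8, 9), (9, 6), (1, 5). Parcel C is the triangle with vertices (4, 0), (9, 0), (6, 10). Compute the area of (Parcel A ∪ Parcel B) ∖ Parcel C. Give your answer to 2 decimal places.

|Parcel A ∪ Parcel B| = 37.3571.
|(Parcel A ∪ Parcel B) ∩ Parcel C| = 12.8548.
|(Parcel A ∪ Parcel B) ∖ Parcel C| = 37.3571 − 12.8548 = 24.50.

24.50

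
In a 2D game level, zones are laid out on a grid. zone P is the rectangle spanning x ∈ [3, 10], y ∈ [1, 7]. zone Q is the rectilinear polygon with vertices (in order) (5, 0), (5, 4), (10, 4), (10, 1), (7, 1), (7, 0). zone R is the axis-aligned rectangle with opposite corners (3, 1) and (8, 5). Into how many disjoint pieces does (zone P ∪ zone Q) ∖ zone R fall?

2

(zone P ∪ zone Q) ∖ zone R splits into 2 disjoint pieces (area 22, area 2).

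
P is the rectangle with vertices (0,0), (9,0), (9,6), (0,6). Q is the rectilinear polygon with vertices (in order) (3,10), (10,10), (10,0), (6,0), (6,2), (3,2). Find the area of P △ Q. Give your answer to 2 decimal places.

58.00

|P| = 54, |Q| = 64, |P∩Q| = 30.
|P △ Q| = |P| + |Q| − 2·|P∩Q| = 54 + 64 − 60 = 58.00.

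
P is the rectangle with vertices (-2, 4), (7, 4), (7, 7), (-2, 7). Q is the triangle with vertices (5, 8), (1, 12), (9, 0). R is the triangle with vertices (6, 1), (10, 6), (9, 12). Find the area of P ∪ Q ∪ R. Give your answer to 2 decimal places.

By inclusion–exclusion:
Individual areas: |P| = 27, |Q| = 8, |R| = 14.5.
|P∩Q| = 2.75.
|P∩R| = 0.0606.
|Q∩R| = 0.5985.
|P∩Q∩R| = 0.0214.
|P ∪ Q ∪ R| = 49.5 − 3.4091 + 0.0214 = 46.11.

46.11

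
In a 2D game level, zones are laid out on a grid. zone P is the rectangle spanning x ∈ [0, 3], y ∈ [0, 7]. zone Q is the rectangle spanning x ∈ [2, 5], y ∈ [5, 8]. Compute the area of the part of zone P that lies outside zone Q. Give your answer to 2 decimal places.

19.00

|zone P∩zone Q|: x∈[2,3], y∈[5,7] → 1·2 = 2.
|zone P| = 21.
|zone P ∖ zone Q| = |zone P| − |zone P∩zone Q| = 21 − 2 = 19.00.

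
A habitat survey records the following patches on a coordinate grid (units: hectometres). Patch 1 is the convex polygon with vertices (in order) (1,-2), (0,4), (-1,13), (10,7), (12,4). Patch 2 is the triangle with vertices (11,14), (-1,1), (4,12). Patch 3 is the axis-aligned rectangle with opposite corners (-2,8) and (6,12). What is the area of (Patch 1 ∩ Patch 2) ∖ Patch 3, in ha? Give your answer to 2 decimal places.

10.81

|Patch 1 ∩ Patch 2| = 17.2009.
|(Patch 1 ∩ Patch 2) ∩ Patch 3| = 6.3905.
|(Patch 1 ∩ Patch 2) ∖ Patch 3| = 17.2009 − 6.3905 = 10.81.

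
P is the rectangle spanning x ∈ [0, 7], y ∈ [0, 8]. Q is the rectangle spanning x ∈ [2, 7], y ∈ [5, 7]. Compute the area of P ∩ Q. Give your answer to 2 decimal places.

|P∩Q|: x∈[2,7], y∈[5,7] → 5·2 = 10.

10.00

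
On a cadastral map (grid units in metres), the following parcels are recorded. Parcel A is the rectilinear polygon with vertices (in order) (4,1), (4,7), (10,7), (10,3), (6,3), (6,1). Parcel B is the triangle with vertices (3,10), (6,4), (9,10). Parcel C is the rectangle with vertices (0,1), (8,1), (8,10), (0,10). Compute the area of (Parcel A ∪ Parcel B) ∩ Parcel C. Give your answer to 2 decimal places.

32.50

|Parcel A ∪ Parcel B| = 41.5.
|(Parcel A ∪ Parcel B) ∩ Parcel C| = 32.50.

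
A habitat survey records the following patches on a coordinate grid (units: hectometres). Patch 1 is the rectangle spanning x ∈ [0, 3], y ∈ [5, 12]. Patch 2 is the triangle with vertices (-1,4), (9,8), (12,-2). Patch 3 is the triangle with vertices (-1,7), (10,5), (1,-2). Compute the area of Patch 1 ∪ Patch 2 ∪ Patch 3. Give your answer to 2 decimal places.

By inclusion–exclusion:
Individual areas: |Patch 1| = 21, |Patch 2| = 56, |Patch 3| = 47.5.
|Patch 1∩Patch 2| = 0.45.
|Patch 1∩Patch 3| = 4.6364.
|Patch 2∩Patch 3| = 27.0897.
|Patch 1∩Patch 2∩Patch 3| = 0.45.
|Patch 1 ∪ Patch 2 ∪ Patch 3| = 124.5 − 32.1761 + 0.45 = 92.77.

92.77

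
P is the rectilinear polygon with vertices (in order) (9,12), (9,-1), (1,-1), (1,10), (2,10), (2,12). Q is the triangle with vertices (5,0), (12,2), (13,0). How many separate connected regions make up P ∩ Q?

P ∩ Q is a single connected region.

1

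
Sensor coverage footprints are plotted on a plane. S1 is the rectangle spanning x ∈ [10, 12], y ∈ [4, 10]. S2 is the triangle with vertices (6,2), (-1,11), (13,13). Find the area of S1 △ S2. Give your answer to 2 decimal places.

|S1| = 12, |S2| = 70, |S1∩S2| = 0.9351.
|S1 △ S2| = |S1| + |S2| − 2·|S1∩S2| = 12 + 70 − 1.8701 = 80.13.

80.13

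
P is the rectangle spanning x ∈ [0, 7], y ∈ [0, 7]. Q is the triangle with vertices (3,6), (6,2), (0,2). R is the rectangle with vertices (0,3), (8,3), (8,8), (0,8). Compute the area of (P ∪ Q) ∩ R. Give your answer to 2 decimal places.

28.00

The region (P ∪ Q) ∩ R is the polygon with vertices (7,7), (7,3), (0,3), (0,7).
By the shoelace formula its area is 28.00.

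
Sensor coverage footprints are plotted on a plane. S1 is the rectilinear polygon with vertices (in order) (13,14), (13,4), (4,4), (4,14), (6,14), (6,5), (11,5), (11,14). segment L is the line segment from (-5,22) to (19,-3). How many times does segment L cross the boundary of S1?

The segment meets the boundary at (12.28,4), (11,5.333), (6,10.542), (4,12.625).

4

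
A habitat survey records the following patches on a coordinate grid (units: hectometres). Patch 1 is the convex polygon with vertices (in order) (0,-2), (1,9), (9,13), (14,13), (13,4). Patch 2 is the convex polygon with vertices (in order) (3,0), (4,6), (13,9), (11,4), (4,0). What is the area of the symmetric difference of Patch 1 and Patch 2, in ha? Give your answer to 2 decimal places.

|Patch 1| = 135, |Patch 2| = 43.5, |Patch 1∩Patch 2| = 43.5.
|Patch 1 △ Patch 2| = |Patch 1| + |Patch 2| − 2·|Patch 1∩Patch 2| = 135 + 43.5 − 87 = 91.50.

91.50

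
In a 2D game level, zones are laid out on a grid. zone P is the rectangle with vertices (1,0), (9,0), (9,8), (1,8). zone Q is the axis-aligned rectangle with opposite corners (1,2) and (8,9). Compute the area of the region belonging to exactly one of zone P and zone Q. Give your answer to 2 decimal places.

|zone P∩zone Q|: x∈[1,8], y∈[2,8] → 7·6 = 42.
|zone P △ zone Q| = |zone P| + |zone Q| − 2·|zone P∩zone Q| = 64 + 49 − 84 = 29.00.

29.00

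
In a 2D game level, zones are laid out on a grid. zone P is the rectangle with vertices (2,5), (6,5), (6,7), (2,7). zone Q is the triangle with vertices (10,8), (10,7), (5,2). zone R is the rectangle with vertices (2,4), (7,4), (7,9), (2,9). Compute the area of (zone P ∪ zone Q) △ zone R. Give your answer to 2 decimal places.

|zone P ∪ zone Q| = 10.5.
|(zone P ∪ zone Q) ∩ zone R| = 8.0667.
|(zone P ∪ zone Q) △ zone R| = 10.5 + 25 − 16.1333 = 19.37.

19.37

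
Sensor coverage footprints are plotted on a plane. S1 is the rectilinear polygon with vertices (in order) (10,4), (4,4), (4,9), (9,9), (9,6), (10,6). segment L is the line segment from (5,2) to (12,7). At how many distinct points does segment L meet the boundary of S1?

The segment meets the boundary at (10,5.571), (7.8,4).

2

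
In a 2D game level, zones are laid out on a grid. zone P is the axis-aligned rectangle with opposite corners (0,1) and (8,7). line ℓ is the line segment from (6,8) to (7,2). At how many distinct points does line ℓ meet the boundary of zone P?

The segment meets the boundary at (6.167,7).

1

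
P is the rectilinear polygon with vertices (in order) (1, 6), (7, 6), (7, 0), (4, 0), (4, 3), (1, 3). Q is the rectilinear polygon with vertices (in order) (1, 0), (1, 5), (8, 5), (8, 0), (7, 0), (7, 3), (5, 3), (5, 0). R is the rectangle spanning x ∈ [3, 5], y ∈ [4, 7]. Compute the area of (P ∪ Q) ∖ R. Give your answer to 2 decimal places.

37.00

|P ∪ Q| = 41.
|(P ∪ Q) ∩ R| = 4.
|(P ∪ Q) ∖ R| = 41 − 4 = 37.00.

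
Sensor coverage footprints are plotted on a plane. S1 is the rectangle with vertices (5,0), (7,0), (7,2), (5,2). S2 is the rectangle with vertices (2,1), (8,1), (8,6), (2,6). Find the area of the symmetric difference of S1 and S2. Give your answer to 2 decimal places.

|S1∩S2|: x∈[5,7], y∈[1,2] → 2·1 = 2.
|S1 △ S2| = |S1| + |S2| − 2·|S1∩S2| = 4 + 30 − 4 = 30.00.

30.00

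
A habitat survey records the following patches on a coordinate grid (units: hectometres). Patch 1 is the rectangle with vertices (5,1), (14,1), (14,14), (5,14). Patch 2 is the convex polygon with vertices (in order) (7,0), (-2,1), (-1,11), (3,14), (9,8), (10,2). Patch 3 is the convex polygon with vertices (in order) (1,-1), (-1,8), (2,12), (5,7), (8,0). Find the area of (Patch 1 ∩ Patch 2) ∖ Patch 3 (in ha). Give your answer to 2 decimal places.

31.54

|Patch 1 ∩ Patch 2| = 39.25.
|(Patch 1 ∩ Patch 2) ∩ Patch 3| = 7.7143.
|(Patch 1 ∩ Patch 2) ∖ Patch 3| = 39.25 − 7.7143 = 31.54.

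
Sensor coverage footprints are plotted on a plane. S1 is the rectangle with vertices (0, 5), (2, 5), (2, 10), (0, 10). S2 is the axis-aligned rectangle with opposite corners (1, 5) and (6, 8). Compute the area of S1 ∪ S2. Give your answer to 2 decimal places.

22.00

By inclusion–exclusion:
Individual areas: |S1| = 10, |S2| = 15.
|S1∩S2|: x∈[1,2], y∈[5,8] → 1·3 = 3.
|S1 ∪ S2| = 25 − 3 = 22.00.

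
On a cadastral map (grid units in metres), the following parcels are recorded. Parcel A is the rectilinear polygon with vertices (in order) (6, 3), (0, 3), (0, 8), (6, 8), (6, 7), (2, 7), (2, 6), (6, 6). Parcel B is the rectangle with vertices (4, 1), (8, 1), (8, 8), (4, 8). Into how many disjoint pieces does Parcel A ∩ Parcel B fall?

2

Parcel A ∩ Parcel B splits into 2 disjoint pieces (area 6, area 2).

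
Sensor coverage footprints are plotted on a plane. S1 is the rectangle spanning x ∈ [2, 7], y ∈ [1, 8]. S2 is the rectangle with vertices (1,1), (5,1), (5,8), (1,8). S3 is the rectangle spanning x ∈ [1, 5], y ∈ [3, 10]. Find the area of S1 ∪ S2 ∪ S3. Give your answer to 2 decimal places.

By inclusion–exclusion:
Individual areas: |S1| = 35, |S2| = 28, |S3| = 28.
|S1∩S2|: x∈[2,5], y∈[1,8] → 3·7 = 21.
|S1∩S3|: x∈[2,5], y∈[3,8] → 3·5 = 15.
|S2∩S3|: x∈[1,5], y∈[3,8] → 4·5 = 20.
|S1∩S2∩S3| = 15.
|S1 ∪ S2 ∪ S3| = 91 − 56 + 15 = 50.00.

50.00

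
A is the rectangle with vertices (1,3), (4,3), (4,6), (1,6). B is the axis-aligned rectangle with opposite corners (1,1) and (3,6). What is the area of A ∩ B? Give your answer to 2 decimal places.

|A∩B|: x∈[1,3], y∈[3,6] → 2·3 = 6.

6.00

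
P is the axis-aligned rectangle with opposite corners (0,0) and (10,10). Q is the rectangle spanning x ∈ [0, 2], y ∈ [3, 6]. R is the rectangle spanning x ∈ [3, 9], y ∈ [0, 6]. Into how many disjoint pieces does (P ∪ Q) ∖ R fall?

(P ∪ Q) ∖ R is a single connected region.

1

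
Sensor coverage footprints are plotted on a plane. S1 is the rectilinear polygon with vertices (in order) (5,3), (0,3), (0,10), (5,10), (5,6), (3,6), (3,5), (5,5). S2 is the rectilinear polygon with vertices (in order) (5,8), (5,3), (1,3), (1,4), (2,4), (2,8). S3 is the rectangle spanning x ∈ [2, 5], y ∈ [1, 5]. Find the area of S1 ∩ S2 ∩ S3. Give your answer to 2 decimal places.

The intersection is the polygon with vertices (2,5), (3,5), (5,5), (5,3), (2,3), (2,4).
By the shoelace formula its area is 6.00.

6.00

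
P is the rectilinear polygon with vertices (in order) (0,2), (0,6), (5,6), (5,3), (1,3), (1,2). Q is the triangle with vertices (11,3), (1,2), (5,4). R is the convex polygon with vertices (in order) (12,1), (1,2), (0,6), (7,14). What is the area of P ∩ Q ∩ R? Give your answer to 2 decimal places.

1.00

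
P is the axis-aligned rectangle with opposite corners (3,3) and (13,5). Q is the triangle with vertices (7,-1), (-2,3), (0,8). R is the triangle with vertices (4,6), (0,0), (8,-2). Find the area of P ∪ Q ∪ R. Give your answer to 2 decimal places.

By inclusion–exclusion:
Individual areas: |P| = 20, |Q| = 26.5, |R| = 28.
|P∩Q| = 0.5079.
|P∩R| = 3.9167.
|Q∩R| = 10.27.
|P∩Q∩R| = 0.5079.
|P ∪ Q ∪ R| = 74.5 − 14.6946 + 0.5079 = 60.31.

60.31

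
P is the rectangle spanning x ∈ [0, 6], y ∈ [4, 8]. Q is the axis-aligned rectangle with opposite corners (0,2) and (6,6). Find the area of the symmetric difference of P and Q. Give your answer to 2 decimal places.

|P∩Q|: x∈[0,6], y∈[4,6] → 6·2 = 12.
|P △ Q| = |P| + |Q| − 2·|P∩Q| = 24 + 24 − 24 = 24.00.

24.00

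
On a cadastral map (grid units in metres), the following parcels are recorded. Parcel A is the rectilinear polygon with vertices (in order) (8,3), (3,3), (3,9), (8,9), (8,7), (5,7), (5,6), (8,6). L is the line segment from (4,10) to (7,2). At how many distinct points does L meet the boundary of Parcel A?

The segment meets the boundary at (6.625,3), (5.5,6), (5.125,7), (4.375,9).

4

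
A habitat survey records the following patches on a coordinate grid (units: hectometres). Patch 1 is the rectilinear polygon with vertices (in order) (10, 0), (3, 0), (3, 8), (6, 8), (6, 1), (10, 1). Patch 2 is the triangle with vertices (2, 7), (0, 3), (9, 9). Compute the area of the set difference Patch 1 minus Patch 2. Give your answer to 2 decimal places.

|Patch 1| = 28, |Patch 1∩Patch 2| = 5.1071.
|Patch 1 ∖ Patch 2| = |Patch 1| − |Patch 1∩Patch 2| = 28 − 5.1071 = 22.89.

22.89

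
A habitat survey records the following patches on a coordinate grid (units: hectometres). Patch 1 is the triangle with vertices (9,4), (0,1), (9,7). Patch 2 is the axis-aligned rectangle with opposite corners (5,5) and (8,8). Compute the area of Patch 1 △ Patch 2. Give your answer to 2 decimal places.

|Patch 1| = 13.5, |Patch 2| = 9, |Patch 1∩Patch 2| = 1.3333.
|Patch 1 △ Patch 2| = |Patch 1| + |Patch 2| − 2·|Patch 1∩Patch 2| = 13.5 + 9 − 2.6667 = 19.83.

19.83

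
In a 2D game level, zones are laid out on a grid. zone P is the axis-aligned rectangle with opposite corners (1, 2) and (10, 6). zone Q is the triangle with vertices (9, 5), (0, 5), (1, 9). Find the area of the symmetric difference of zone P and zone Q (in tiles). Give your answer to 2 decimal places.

|zone P| = 36, |zone Q| = 18, |zone P∩zone Q| = 7.
|zone P △ zone Q| = |zone P| + |zone Q| − 2·|zone P∩zone Q| = 36 + 18 − 14 = 40.00.

40.00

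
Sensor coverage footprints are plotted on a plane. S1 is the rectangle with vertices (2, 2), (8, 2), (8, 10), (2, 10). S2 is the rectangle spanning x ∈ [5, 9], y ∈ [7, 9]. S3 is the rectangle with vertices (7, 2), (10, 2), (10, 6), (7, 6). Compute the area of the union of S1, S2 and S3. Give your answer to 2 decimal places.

By inclusion–exclusion:
Individual areas: |S1| = 48, |S2| = 8, |S3| = 12.
|S1∩S2|: x∈[5,8], y∈[7,9] → 3·2 = 6.
|S1∩S3|: x∈[7,8], y∈[2,6] → 1·4 = 4.
|S2∩S3| = 0 (no overlap).
|S1∩S2∩S3| = 0.
|S1 ∪ S2 ∪ S3| = 68 − 10 + 0 = 58.00.

58.00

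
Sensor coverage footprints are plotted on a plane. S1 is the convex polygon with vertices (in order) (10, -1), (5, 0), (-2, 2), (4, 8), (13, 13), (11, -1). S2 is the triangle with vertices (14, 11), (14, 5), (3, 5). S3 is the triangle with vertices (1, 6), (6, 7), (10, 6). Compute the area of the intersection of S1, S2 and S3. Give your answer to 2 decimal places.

2.29

The intersection is the polygon with vertices (6.457,6.886), (10,6), (4.833,6).
By the shoelace formula its area is 2.29.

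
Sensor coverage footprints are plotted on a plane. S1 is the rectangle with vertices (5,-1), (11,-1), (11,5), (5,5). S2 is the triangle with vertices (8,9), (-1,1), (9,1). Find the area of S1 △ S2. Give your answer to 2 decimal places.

|S1| = 36, |S2| = 40, |S1∩S2| = 15.
|S1 △ S2| = |S1| + |S2| − 2·|S1∩S2| = 36 + 40 − 30 = 46.00.

46.00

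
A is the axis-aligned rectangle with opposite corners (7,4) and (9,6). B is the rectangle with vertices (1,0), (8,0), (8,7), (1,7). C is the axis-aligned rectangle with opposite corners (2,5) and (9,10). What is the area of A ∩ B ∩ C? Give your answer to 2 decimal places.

The intersection is the polygon with vertices (7,6), (8,6), (8,5), (7,5).
By the shoelace formula its area is 1.00.

1.00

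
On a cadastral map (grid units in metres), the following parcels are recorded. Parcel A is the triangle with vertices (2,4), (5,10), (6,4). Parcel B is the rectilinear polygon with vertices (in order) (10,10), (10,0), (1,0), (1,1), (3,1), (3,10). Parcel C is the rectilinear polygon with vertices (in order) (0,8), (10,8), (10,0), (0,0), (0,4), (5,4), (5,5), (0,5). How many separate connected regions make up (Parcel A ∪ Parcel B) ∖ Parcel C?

2

(Parcel A ∪ Parcel B) ∖ Parcel C splits into 2 disjoint pieces (area 14, area 2.75).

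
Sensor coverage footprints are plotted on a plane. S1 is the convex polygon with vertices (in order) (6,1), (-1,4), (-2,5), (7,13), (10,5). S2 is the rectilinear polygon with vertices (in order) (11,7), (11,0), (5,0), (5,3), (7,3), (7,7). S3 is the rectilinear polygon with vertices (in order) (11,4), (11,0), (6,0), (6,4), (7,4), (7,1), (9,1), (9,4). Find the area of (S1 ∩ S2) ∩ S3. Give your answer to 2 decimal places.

1.50

|S1 ∩ S2| = 13.0357.
|(S1 ∩ S2) ∩ S3| = 1.50.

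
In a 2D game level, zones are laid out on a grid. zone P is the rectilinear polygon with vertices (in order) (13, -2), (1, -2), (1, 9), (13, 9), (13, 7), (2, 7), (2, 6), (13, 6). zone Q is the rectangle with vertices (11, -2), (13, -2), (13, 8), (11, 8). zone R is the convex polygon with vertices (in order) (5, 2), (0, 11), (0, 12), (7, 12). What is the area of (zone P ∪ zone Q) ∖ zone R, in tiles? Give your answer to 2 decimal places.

|zone P ∪ zone Q| = 123.
|(zone P ∪ zone Q) ∩ zone R| = 15.1111.
|(zone P ∪ zone Q) ∖ zone R| = 123 − 15.1111 = 107.89.

107.89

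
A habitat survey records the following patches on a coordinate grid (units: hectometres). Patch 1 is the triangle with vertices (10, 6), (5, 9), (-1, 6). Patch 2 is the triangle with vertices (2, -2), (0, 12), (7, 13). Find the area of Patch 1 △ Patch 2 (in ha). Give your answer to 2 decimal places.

49.33

|Patch 1| = 16.5, |Patch 2| = 50, |Patch 1∩Patch 2| = 8.5841.
|Patch 1 △ Patch 2| = |Patch 1| + |Patch 2| − 2·|Patch 1∩Patch 2| = 16.5 + 50 − 17.1683 = 49.33.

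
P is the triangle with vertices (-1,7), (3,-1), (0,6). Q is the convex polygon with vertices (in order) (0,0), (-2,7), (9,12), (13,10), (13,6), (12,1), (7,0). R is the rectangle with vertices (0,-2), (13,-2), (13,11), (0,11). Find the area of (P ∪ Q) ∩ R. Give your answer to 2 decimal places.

125.53

|P ∪ Q| = 135.5357.
|(P ∪ Q) ∩ R| = 125.53.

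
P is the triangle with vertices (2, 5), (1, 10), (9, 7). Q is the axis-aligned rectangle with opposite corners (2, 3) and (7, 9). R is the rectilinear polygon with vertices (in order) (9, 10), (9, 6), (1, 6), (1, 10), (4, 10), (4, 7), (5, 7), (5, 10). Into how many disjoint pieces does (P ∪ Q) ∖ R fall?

2

(P ∪ Q) ∖ R splits into 2 disjoint pieces (area 2, area 15.1).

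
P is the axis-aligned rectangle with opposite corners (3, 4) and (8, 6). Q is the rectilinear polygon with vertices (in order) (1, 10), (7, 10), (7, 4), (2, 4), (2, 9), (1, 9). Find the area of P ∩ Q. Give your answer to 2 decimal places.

The intersection is the polygon with vertices (3,6), (7,6), (7,4), (3,4).
By the shoelace formula its area is 8.00.

8.00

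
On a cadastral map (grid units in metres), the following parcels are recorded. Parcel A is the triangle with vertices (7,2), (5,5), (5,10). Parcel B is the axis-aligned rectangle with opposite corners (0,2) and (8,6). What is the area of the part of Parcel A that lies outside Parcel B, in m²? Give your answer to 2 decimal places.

2.00

|Parcel A| = 5, |Parcel A∩Parcel B| = 3.
|Parcel A ∖ Parcel B| = |Parcel A| − |Parcel A∩Parcel B| = 5 − 3 = 2.00.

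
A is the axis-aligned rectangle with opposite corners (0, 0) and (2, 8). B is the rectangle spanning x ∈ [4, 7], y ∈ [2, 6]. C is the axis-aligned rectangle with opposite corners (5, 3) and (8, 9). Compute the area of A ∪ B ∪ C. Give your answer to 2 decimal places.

By inclusion–exclusion:
Individual areas: |A| = 16, |B| = 12, |C| = 18.
|A∩B| = 0 (no overlap).
|A∩C| = 0 (no overlap).
|B∩C|: x∈[5,7], y∈[3,6] → 2·3 = 6.
|A∩B∩C| = 0.
|A ∪ B ∪ C| = 46 − 6 + 0 = 40.00.

40.00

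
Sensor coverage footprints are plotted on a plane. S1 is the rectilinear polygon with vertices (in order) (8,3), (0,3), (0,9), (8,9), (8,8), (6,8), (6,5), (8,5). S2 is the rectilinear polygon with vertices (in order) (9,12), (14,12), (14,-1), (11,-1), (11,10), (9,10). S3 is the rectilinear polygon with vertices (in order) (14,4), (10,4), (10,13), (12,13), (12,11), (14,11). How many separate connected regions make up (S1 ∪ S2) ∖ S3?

4

(S1 ∪ S2) ∖ S3 splits into 4 disjoint pieces (area 42, area 2, area 2, area 15).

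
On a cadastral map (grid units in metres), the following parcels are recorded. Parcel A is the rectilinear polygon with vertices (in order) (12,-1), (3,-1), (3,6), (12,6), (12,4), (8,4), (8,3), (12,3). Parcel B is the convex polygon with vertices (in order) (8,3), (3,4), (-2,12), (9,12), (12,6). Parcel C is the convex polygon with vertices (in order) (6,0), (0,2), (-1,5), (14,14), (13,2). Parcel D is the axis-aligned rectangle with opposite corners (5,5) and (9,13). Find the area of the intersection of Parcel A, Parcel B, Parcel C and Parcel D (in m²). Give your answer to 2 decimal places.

4.00

The intersection is the polygon with vertices (9,6), (9,5), (5,5), (5,6).
By the shoelace formula its area is 4.00.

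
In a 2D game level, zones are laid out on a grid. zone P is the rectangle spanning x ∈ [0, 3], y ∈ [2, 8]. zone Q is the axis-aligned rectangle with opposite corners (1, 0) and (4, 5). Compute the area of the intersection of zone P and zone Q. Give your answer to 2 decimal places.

6.00

|zone P∩zone Q|: x∈[1,3], y∈[2,5] → 2·3 = 6.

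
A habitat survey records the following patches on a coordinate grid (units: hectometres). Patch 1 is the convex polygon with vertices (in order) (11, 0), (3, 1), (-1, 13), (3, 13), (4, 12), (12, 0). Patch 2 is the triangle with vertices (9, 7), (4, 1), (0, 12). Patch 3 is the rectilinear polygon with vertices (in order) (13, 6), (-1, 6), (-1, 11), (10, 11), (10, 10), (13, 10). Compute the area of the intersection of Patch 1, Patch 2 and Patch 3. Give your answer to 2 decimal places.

21.68

The intersection is the polygon with vertices (0.364,11), (1.8,11), (6.353,8.471), (8,6), (2.182,6).
By the shoelace formula its area is 21.68.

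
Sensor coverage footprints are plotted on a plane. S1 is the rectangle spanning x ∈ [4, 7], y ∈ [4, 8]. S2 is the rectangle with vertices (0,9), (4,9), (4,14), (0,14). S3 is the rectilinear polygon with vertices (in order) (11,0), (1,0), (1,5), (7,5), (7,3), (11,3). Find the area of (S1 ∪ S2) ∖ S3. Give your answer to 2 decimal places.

|S1 ∪ S2| = 32.
|(S1 ∪ S2) ∩ S3| = 3.
|(S1 ∪ S2) ∖ S3| = 32 − 3 = 29.00.

29.00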